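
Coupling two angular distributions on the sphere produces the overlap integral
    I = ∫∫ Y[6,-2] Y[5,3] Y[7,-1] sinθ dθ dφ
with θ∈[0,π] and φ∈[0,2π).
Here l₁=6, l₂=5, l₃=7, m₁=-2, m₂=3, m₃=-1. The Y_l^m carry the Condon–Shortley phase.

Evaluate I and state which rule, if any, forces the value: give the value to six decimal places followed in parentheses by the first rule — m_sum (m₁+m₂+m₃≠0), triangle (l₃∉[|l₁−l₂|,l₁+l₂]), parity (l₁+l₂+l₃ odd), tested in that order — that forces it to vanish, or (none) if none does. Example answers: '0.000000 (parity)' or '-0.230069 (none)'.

Checks pass: Σm=0; 18 even; l₃=7∈[1,11].
(2·6+1)(2·5+1)(2·7+1) = 2145
Δ: 4! 8! 6! / 19! → 1/174594420
sum: t=0:+1/4147200 t=1:−1/207360 t=2:+1/82944 t=3:−1/207360 t=4:+1/4147200 = 1/345600
3j²(6 5 7; 0 0 0) = Δ·Π!·Σ² = 420/46189  (sign -1)
sum: t=2:+1/4147200 t=3:−1/518400 t=4:+1/663552 = -1/5529600
3j²(6 5 7; -2 3 -1) = Δ·Π!·Σ² = 98/230945  (sign -1)
combine: 4πI² = 2145·420/46189·98/230945 = 123480/14919047
take √, sign +1: I = 0.02566391
No selection rule forces the value: the integral is nonzero (none).

0.025664 (none)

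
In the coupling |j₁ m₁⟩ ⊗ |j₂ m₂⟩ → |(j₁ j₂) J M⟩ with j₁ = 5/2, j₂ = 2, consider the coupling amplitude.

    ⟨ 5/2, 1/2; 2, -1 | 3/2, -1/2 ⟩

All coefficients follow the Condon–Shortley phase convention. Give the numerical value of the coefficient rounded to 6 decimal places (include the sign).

-0.487950

triangle: 3!*2!*1!/7! = 12/5040
(j±m)!: 3!*2!*1!*3!*1!*2! = 144
prefactor² = (2J+1)*Δ*N² = 48/35
  k=0: +1/(0!*3!*2!*1!*0!*0!) = 1/12
  k=1: −1/(1!*2!*1!*0!*1!*1!) = -1/2
Σ = -5/12  ⇒  CG² = 48/35*(-5/12)² = 5/21
CG = −√(5/21) = -0.487950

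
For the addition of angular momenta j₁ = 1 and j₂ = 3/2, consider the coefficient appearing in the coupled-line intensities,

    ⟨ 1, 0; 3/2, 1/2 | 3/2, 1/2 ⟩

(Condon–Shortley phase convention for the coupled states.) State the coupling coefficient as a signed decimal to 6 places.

−√(1/15) = -0.258199

√[4·1!1!2!/5! · 1!1!2!1!2!1!] = √(4/15)
  +(−1)^0/∏(0,1,1,2,0,0)! = 1/2  (running 1/2)
  +(−1)^1/∏(1,0,0,1,1,1)! = -1  (running -1/2)
⟨..|..⟩ = √(4/15)·(-1/2) = -0.258199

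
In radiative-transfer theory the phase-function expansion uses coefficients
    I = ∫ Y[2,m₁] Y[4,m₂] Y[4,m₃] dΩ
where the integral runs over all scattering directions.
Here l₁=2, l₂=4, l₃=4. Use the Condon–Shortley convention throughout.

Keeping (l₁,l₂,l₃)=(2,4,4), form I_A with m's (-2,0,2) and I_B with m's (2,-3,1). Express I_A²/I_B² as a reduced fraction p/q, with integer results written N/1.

Shared (l₁,l₂,l₃)=(2,4,4): N and (l;000)² cancel in I_A²/I_B².
A: Δ = 2!·2!·6!/11! = 1/13860; Racah Σ t=2..2: t=2:+1/192 = 1/192; ⇒ 3j(2 4 4; -2 0 2)² = 3/77, sgn +1
B: Δ = 2!·2!·6!/11! = 1/13860; Racah Σ t=0..0: t=0:+1/480 = 1/480; ⇒ 3j(2 4 4; 2 -3 1)² = 3/110, sgn -1
I_A²/I_B² = (3/77)/(3/110) = 10/7

10/7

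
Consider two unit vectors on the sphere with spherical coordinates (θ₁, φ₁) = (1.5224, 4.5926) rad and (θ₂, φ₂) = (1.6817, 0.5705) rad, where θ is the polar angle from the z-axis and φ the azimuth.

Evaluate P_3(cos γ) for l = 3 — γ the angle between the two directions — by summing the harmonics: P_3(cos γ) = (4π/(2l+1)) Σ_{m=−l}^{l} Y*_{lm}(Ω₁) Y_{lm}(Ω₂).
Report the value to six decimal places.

0.308600

Term-by-term m-sum for l=3 (normalisation 4π/7 = 1.795196):
  [-3]  conj(Y_{3,-3})(Ω₁) = +0.146215+0.389201i ; Y_{3,-3}(Ω₂) = -0.057440-0.405534i ; Δ = +0.149436-0.081651i
  [-2]  conj(Y_{3,-2})(Ω₁) = -0.047917+0.011705i ; Y_{3,-2}(Ω₂) = -0.046554+0.101563i ; Δ = +0.001042-0.005411i
  [-1]  conj(Y_{3,-1})(Ω₁) = +0.038124+0.316738i ; Y_{3,-1}(Ω₂) = -0.253771+0.162838i ; Δ = -0.061252-0.074171i
  [+0]  conj(Y_{3,0})(Ω₁) = -0.053949-0.000000i ; Y_{3,0}(Ω₂) = +0.121376+0.000000i ; Δ = -0.006548-0.000000i
  [+1]  conj(Y_{3,1})(Ω₁) = -0.038124+0.316738i ; Y_{3,1}(Ω₂) = +0.253771+0.162838i ; Δ = -0.061252+0.074171i
  [+2]  conj(Y_{3,2})(Ω₁) = -0.047917-0.011705i ; Y_{3,2}(Ω₂) = -0.046554-0.101563i ; Δ = +0.001042+0.005411i
  [+3]  conj(Y_{3,3})(Ω₁) = -0.146215+0.389201i ; Y_{3,3}(Ω₂) = +0.057440-0.405534i ; Δ = +0.149436+0.081651i
Accumulated sum +0.171903+0.000000i; after 4π/(2l+1) scaling, +0.308600+0.000000i ⇒ P_3 = 0.308600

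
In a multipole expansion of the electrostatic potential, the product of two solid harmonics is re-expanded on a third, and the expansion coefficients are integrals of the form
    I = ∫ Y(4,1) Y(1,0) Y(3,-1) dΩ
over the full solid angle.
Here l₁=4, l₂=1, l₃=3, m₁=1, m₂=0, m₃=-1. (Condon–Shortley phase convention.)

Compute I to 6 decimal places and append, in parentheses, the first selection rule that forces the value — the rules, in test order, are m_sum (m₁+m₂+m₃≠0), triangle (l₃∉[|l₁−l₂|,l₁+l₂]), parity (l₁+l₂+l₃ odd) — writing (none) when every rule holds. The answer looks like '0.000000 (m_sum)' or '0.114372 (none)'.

Rules hold: Σm=0, L=8 even, 3≤3≤5.
N = 9·3·7 = 189
Δ = 2!·6!·0!/9! = 1/252
Racah Σ t=1..1: t=1:−1/36 = -1/36
⇒ 3j(4 1 3; 0 0 0)² = 4/63, sgn +1
Racah Σ t=1..1: t=1:−1/48 = -1/48
⇒ 3j(4 1 3; 1 0 -1)² = 5/84, sgn -1
4πI² = N·(3j₀)²·(3jₘ)² = 5/7
I = -1·√(0.714286/4π) = -0.23841361
No selection rule forces the value: the integral is nonzero (none).

-0.238414 (none)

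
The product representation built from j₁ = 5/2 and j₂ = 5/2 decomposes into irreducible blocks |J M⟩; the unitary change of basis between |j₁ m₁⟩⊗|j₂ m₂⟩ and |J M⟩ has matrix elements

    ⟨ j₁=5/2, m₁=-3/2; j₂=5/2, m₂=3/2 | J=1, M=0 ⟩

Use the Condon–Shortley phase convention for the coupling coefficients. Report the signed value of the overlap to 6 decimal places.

j₁+j₂−J=4  J+j₁−j₂=1  J−j₁+j₂=1  j₁+j₂+J+1=7
(j₁±m₁, j₂±m₂, J±M) = (1,4,4,1,1,1)
P² = 288/35
sum k=3..4:
  [3] −1/6 = -1/6
  [4] +1/24 = 1/24
S = -1/8
C² = P²·S² = 9/70 ; C = -0.358569

−√(9/70) = -0.358569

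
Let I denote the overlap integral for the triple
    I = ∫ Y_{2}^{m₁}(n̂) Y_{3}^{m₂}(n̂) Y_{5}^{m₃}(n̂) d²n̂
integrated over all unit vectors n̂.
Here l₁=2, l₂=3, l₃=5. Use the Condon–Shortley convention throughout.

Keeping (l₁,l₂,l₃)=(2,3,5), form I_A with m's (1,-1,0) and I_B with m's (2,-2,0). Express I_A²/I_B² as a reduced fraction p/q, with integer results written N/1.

10/1

l's match ⇒ only the (l;m) 3-j factors differ between A and B.
A: triangle coeff Δ(2,3,5) = 1/2310; Σ_t [0,0]: t=0:+1/288 = 1/288; (3j)²=5/231 [(2 3 5; 1 -1 0)], sign=-1
B: triangle coeff Δ(2,3,5) = 1/2310; Σ_t [0,0]: t=0:+1/2880 = 1/2880; (3j)²=1/462 [(2 3 5; 2 -2 0)], sign=-1
I_A²/I_B² = (5/231)/(1/462) = 10/1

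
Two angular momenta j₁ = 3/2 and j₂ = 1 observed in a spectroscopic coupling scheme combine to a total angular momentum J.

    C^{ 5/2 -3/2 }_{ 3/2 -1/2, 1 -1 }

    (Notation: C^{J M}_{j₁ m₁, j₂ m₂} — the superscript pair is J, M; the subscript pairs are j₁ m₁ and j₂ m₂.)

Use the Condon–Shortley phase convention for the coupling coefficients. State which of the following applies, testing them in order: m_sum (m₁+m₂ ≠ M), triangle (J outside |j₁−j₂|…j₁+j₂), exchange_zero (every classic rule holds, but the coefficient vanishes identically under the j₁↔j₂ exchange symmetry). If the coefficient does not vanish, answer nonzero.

m-sum: m₁+m₂ = -1/2+(-1) = -3/2, M = -3/2  ✓
triangle: |j₁−j₂| = 1/2 ≤ J = 5/2 ≤ j₁+j₂ = 5/2  ✓
exchange: j₁≠j₂ or m₁≠m₂ — the exchange symmetry imposes no constraint here
value check: CG = +√(3/5) = +0.774597 ≠ 0

nonzero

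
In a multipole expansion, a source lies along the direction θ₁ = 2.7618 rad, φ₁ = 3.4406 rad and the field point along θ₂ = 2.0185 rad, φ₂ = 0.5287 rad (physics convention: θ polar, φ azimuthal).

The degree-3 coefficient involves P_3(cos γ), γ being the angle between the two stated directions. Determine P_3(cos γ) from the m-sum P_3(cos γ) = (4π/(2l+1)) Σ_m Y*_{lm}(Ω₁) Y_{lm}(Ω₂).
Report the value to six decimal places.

-0.113829

Term-by-term m-sum for l=3 (normalisation 4π/7 = 1.795196):
  m=-3: Y*=-0.01326 - 0.01661j  Y=-0.00468 - 0.30559j  product -0.00501 + 0.00413j
  m=-2: Y*=-0.10781 - 0.07344j  Y=-0.17657 + 0.31316j  product 0.04204 - 0.02079j
  m=-1: Y*=-0.37930 - 0.11692j  Y=-0.01585 + 0.00926j  product 0.00709 - 0.00166j
  m=+0: Y*=-0.45500 + 0.00000j  Y=0.33327 + 0.00000j  product -0.15164 + 0.00000j
  m=+1: Y*=0.37930 - 0.11692j  Y=0.01585 + 0.00926j  product 0.00709 + 0.00166j
  m=+2: Y*=-0.10781 + 0.07344j  Y=-0.17657 - 0.31316j  product 0.04204 + 0.02079j
  m=+3: Y*=0.01326 - 0.01661j  Y=0.00468 - 0.30559j  product -0.00501 - 0.00413j
Σ over m = -0.06341 + 0.00000j; ×(4π/7) → -0.11383 + 0.00000j. Real part: -0.113829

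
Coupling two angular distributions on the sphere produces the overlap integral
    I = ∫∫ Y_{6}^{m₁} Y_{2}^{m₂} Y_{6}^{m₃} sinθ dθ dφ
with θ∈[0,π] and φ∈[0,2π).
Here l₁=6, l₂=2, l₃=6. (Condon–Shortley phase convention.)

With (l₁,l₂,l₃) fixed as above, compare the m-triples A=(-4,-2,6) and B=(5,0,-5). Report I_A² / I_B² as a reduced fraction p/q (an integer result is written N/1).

4/11

Same 6,2,6: normalisation and zero-m 3j drop out of the ratio.
A: Δ: 2! 10! 2! / 15! → 1/90090; sum: t=0:+1/14515200 = 1/14515200; 3j²(6 2 6; -4 -2 6) = Δ·Π!·Σ² = 2/455  (sign +1)
B: Δ: 2! 10! 2! / 15! → 1/90090; sum: t=0:+1/1451520 t=1:−1/3628800 = 1/2419200; 3j²(6 2 6; 5 0 -5) = Δ·Π!·Σ² = 11/910  (sign -1)
I_A²/I_B² = (2/455)/(11/910) = 4/11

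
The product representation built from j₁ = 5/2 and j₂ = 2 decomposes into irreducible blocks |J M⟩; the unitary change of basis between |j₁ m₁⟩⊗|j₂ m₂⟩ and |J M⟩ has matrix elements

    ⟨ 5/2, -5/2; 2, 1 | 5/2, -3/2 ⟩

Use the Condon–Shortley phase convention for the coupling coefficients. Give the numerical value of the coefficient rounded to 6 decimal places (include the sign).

+0.654654  (= +√(3/7))

j₁+j₂−J=2  J+j₁−j₂=3  J−j₁+j₂=2  j₁+j₂+J+1=8
(j₁±m₁, j₂±m₂, J±M) = (0,5,3,1,1,4)
P² = 432/7
sum k=2..2:
  [2] +1/12 = 1/12
S = 1/12
C² = P²·S² = 3/7 ; C = +0.654654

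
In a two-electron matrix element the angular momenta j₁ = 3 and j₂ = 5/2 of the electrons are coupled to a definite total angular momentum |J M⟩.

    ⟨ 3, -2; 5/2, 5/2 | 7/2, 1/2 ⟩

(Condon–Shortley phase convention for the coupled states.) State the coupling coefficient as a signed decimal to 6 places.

+0.503953

triangle: 2!*4!*3!/10! = 288/3628800
(j±m)!: 1!*5!*5!*0!*4!*3! = 2073600
prefactor² = (2J+1)*Δ*N² = 9216/7
  k=2: +1/(2!*0!*3!*3!*1!*0!) = 1/72
Σ = 1/72  ⇒  CG² = 9216/7*(1/72)² = 16/63
CG = +√(16/63) = +0.503953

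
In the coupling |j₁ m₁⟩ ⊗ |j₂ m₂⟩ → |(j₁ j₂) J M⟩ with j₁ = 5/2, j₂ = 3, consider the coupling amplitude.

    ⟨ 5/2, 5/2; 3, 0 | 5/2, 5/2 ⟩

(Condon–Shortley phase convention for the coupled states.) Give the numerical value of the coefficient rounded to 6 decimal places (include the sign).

+0.345033  (= +√(5/42))

triangle: 3!×2!×3!/9! = 72/362880
(j±m)!: 5!×0!×3!×3!×5!×0! = 518400
prefactor² = (2J+1)×Δ×N² = 4320/7
  k=0: +1/(0!×3!×0!×3!×2!×0!) = 1/72
Σ = 1/72  ⇒  CG² = 4320/7×(1/72)² = 5/42
CG = +√(5/42) = +0.345033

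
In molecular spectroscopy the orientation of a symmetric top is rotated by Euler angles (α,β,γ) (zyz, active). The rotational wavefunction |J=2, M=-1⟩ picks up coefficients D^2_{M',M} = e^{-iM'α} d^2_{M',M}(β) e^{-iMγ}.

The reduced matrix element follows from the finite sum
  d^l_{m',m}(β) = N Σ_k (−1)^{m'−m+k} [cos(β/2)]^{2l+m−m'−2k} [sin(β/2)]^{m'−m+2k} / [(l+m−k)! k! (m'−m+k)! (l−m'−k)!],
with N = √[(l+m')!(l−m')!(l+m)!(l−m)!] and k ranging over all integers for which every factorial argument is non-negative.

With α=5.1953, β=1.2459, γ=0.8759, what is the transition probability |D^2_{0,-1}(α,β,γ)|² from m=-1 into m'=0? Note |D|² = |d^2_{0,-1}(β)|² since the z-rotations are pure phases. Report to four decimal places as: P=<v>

P=0.1373

Split into d^2_{0,-1}(β=1.2459) × two z-phases.
c=cos(1.245900/2)=0.812161, s=sin(1.245900/2)=0.583434; N=√[2·2·1·6]=4.898979
k∈{0,1} keeps every argument non-negative
  k=0: (−1)^1·4.8990/(2)·0.8122^3·0.5834^1 = -0.765585
  k=1: (−1)^2·4.8990/(2)·0.8122^1·0.5834^3 = +0.395086
d^2_{0,-1}(1.2459) = -0.765585 +0.395086 = -0.370498
|D^2_{0,-1}|² = |d^2_{0,-1}(β)|² = (-0.370498)² = 0.137269 (the z-rotation phases have unit modulus)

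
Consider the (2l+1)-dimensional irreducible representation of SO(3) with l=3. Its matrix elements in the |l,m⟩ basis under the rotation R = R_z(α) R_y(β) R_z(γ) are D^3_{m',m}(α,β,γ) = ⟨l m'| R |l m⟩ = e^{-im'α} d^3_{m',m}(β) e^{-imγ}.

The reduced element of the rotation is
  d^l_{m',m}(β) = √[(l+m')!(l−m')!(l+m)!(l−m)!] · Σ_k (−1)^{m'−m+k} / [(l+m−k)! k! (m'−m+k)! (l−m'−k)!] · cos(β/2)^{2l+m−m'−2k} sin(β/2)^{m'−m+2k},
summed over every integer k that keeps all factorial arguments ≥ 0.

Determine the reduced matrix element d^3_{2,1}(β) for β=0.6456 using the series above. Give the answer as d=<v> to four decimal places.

d^3_{2,1}(β=0.6456) via the finite sum:
c=cos(0.645600/2)=0.948351, s=sin(0.645600/2)=0.317223; N=√[120·1·24·2]=75.894664
Admissible k: 0..1 (factorial args all ≥0)
  k=0: (−1)^1·75.8947/(24)·0.9484^5·0.3172^1 = -0.769503
  k=1: (−1)^2·75.8947/(12)·0.9484^3·0.3172^3 = +0.172200
d^3_{2,1}(0.6456) = -0.769503 +0.172200 = -0.597303

d=-0.5973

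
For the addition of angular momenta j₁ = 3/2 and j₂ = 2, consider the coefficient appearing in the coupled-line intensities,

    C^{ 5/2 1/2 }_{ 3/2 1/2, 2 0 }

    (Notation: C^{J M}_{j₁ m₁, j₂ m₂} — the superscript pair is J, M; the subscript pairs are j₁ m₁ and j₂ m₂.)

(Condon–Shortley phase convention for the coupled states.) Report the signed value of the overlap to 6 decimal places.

+√(3/35) = +0.292770

triangle: 1!×2!×3!/7! = 12/5040
(j±m)!: 2!×1!×2!×2!×3!×2! = 96
prefactor² = (2J+1)×Δ×N² = 48/35
  k=0: +1/(0!×1!×1!×2!×1!×1!) = 1/2
  k=1: −1/(1!×0!×0!×1!×2!×2!) = -1/4
Σ = 1/4  ⇒  CG² = 48/35×(1/4)² = 3/35
CG = +√(3/35) = +0.292770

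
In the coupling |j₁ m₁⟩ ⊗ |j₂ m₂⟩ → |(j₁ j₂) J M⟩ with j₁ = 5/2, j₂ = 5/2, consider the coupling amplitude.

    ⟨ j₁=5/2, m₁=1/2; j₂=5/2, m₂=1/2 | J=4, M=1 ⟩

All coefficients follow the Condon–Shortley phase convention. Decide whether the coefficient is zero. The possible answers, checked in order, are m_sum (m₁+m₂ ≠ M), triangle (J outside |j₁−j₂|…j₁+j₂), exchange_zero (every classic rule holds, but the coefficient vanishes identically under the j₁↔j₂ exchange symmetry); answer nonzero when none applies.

m-sum: m₁+m₂ = 1/2+1/2 = 1, M = 1  ✓
triangle: |j₁−j₂| = 0 ≤ J = 4 ≤ j₁+j₂ = 5  ✓
exchange: j₁=j₂ and m₁=m₂, and (−1)^(j₁+j₂−J) = (−1)^1 = −1 forces ⟨j₁m₁;j₂m₂|JM⟩ = −⟨j₂m₂;j₁m₁|JM⟩ = −⟨j₁m₁;j₂m₂|JM⟩ ⇒ the coefficient vanishes identically
Racah sum check: Σ_k collapses to 0 ⇒ CG = 0

exchange_zero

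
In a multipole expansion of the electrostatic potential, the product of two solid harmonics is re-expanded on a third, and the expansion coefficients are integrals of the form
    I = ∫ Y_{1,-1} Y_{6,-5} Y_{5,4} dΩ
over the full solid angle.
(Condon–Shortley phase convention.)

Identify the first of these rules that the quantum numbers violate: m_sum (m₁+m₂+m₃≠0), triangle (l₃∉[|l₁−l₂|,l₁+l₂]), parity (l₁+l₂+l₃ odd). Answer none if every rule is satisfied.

azimuthal sum: -1 − 5 + 4 = -2  ✗
5 ≤ 5 ≤ 7 (triangle on l)
L = 1 + 6 + 5 = 12 (even)

m_sum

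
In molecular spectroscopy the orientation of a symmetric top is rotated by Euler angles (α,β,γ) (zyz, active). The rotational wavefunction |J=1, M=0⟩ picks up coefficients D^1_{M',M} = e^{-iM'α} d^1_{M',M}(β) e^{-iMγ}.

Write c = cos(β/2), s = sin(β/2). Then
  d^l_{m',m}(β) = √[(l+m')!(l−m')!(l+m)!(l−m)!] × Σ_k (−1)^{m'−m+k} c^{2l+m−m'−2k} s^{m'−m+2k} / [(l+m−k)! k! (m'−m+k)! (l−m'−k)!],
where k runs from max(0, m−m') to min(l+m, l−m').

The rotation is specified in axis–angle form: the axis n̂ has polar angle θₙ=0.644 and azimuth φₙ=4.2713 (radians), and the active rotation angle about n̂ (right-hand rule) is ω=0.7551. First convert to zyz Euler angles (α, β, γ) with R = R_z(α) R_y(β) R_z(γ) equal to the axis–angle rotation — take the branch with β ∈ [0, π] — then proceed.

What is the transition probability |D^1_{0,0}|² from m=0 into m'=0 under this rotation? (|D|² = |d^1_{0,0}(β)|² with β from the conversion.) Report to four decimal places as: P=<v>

P=0.8136

Axis–angle → zyz. n̂ = (sinθₙcosφₙ, sinθₙsinφₙ, cosθₙ) = (-0.256325, -0.542933, +0.799701), ω = 0.7551.
R = I cosω + sinω [n̂]ₓ + (1−cosω) n̂n̂ᵀ gives
  R = [+0.746061, -0.510259, -0.427819; +0.585909, +0.808322, +0.057665; +0.316392, -0.293685, +0.902023]
β = atan2(√(R₁₃²+R₂₃²), R₃₃) = 0.446364; α = atan2(R₂₃, R₁₃) mod 2π = 3.007611; γ = atan2(R₃₂, −R₃₁) mod 2π = 3.889789
First d^1_{0,0}(β=0.4464), then the phase factors e^{-i(0)α} and e^{-i(0)γ}:
Half-angle: c=0.975198, s=0.221334. N=√(1·1·1·1)=1.000000
Admissible k: 0..1 (factorial args all ≥0)
  k=0: (−1)^0·1.0000/(1)·0.9752^2·0.2213^0 = +0.951011
  k=1: (−1)^1·1.0000/(1)·0.9752^0·0.2213^2 = -0.048989
d^1_{0,0}(0.4464) = +0.951011 -0.048989 = +0.902023
|D^1_{0,0}|² = |d^1_{0,0}(β)|² = (+0.902023)² = 0.813645 (the z-rotation phases have unit modulus)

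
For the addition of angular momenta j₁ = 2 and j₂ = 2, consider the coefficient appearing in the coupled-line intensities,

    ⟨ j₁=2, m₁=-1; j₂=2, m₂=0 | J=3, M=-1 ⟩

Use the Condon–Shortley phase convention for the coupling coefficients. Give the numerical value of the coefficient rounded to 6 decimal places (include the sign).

j₁+j₂−J=1  J+j₁−j₂=3  J−j₁+j₂=3  j₁+j₂+J+1=8
(j₁±m₁, j₂±m₂, J±M) = (1,3,2,2,2,4)
P² = 36/5
sum k=0..1:
  [0] +1/12 = 1/12
  [1] −1/4 = -1/4
S = -1/6
C² = P²·S² = 1/5 ; C = -0.447214

−√(1/5) = -0.447214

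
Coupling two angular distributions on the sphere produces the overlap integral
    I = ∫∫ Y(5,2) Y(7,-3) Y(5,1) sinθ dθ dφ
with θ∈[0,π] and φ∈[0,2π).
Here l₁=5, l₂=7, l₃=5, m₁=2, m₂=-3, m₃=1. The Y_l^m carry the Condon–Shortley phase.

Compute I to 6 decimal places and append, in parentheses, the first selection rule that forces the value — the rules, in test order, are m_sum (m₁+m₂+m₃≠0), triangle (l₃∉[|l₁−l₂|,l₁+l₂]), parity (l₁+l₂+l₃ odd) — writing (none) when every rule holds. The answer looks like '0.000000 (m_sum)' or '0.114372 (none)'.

L=17 odd ⇒ parity kills the (l;000) factor ⇒ I = 0

0.000000 (parity)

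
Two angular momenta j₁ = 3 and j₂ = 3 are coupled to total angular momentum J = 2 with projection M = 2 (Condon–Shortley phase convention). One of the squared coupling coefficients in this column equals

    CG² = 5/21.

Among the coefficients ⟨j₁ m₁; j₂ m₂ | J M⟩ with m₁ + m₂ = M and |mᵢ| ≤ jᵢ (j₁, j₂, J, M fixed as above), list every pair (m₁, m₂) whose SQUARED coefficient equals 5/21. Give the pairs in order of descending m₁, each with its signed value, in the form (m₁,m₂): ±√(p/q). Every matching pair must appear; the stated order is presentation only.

Admissible pairs with m₁+m₂ = M = 2: (-1,3), (0,2), (1,1), (2,0), (3,-1)
  (m₁,m₂)=(3,-1): CG² = 5/42, CG = +√(5/42)
  (m₁,m₂)=(2,0): CG² = 5/21, CG = −√(5/21)   ← matches the target
  (m₁,m₂)=(1,1): CG² = 2/7, CG = +√(2/7)
  (m₁,m₂)=(0,2): CG² = 5/21, CG = −√(5/21)   ← matches the target
  (m₁,m₂)=(-1,3): CG² = 5/42, CG = +√(5/42)
Pairs with CG² = 5/21: (2,0): −√(5/21); (0,2): −√(5/21)

(2,0): −√(5/21); (0,2): −√(5/21)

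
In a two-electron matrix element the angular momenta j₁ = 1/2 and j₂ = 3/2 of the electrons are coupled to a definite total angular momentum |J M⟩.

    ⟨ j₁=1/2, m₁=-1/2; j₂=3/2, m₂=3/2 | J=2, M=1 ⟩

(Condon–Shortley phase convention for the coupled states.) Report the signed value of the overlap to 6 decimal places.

+0.500000

√[5·0!1!3!/5! · 0!1!3!0!3!1!] = √(9)
  +(−1)^0/∏(0,0,1,3,0,0)! = 1/6  (running 1/6)
⟨..|..⟩ = √(9)·(1/6) = +0.500000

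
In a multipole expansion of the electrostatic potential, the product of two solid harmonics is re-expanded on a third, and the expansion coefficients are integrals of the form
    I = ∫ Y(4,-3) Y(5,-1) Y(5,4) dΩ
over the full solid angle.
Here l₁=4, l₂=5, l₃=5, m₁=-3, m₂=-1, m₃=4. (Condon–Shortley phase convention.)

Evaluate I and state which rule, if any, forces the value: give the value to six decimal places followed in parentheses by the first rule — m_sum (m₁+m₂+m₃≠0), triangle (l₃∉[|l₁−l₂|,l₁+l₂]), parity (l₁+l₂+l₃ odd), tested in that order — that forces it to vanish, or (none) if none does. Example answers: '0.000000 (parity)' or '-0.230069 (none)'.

Checks pass: Σm=0; 14 even; l₃=5∈[1,9].
(2·4+1)(2·5+1)(2·5+1) = 1089
Δ: 4! 4! 6! / 15! → 1/3153150
sum: t=0:+1/69120 t=1:−1/1728 t=2:+1/576 t=3:−1/1728 t=4:+1/69120 = 7/11520
3j²(4 5 5; 0 0 0) = Δ·Π!·Σ² = 2/143  (sign -1)
sum: t=3:−1/17280 t=4:+1/103680 = -1/20736
3j²(4 5 5; -3 -1 4) = Δ·Π!·Σ² = 10/429  (sign +1)
combine: 4πI² = 1089·2/143·10/429 = 60/169
take √, sign -1: I = -0.16808437
No selection rule forces the value: the integral is nonzero (none).

-0.168084 (none)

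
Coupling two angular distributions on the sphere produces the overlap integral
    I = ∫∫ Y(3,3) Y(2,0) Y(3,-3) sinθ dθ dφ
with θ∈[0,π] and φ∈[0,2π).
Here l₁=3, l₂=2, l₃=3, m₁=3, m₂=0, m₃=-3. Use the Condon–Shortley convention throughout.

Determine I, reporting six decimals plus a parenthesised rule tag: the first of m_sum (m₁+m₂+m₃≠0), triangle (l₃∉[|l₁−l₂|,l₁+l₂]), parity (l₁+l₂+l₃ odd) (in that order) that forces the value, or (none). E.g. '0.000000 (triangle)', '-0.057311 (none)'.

Rules hold: Σm=0, L=8 even, 1≤3≤5.
N = 7·5·7 = 245
Δ = 2!·4!·2!/9! = 1/3780
Racah Σ t=0..2: t=0:+1/24 t=1:−1/4 t=2:+1/24 = -1/6
⇒ 3j(3 2 3; 0 0 0)² = 4/105, sgn +1
Racah Σ t=0..0: t=0:+1/96 = 1/96
⇒ 3j(3 2 3; 3 0 -3)² = 5/84, sgn +1
4πI² = N·(3j₀)²·(3jₘ)² = 5/9
I = +1·√(0.555556/4π) = 0.21026104
No selection rule forces the value: the integral is nonzero (none).

0.210261 (none)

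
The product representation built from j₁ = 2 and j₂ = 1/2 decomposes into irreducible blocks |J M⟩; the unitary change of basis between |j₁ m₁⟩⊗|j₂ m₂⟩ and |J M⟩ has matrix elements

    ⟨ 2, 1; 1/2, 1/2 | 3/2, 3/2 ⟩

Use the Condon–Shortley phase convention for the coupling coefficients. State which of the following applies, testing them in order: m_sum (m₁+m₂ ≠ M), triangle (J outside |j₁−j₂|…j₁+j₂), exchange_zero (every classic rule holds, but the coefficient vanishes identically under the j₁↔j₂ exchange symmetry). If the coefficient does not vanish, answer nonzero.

m-sum: m₁+m₂ = 1+1/2 = 3/2, M = 3/2  ✓
triangle: |j₁−j₂| = 3/2 ≤ J = 3/2 ≤ j₁+j₂ = 5/2  ✓
exchange: j₁≠j₂ or m₁≠m₂ — the exchange symmetry imposes no constraint here
value check: CG = −√(1/5) = -0.447214 ≠ 0

nonzero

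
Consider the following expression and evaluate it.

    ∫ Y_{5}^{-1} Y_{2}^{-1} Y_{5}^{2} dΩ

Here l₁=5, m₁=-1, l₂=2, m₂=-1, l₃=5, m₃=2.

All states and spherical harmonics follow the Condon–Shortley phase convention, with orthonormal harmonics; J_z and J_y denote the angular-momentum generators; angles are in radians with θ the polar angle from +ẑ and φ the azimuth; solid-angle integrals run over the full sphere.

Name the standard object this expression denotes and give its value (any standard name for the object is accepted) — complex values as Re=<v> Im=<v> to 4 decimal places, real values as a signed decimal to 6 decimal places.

Gaunt coefficient, +0.104819

This is a Gaunt coefficient — the integral of a triple product of spherical harmonics over the sphere.
Rules hold: Σm=0, L=12 even, 3≤5≤7.
N = 11·5·11 = 605
Δ = 2!·8!·2!/13! = 1/38610
Racah Σ t=0..2: t=0:+1/2880 t=1:−1/576 t=2:+1/2880 = -1/960
⇒ 3j(5 2 5; 0 0 0)² = 10/429, sgn +1
Racah Σ t=0..1: t=0:+1/2880 t=1:−1/1440 = -1/2880
⇒ 3j(5 2 5; -1 -1 2)² = 7/715, sgn +1
4πI² = N·(3j₀)²·(3jₘ)² = 70/507
I = +1·√(0.138067/4π) = 0.10481902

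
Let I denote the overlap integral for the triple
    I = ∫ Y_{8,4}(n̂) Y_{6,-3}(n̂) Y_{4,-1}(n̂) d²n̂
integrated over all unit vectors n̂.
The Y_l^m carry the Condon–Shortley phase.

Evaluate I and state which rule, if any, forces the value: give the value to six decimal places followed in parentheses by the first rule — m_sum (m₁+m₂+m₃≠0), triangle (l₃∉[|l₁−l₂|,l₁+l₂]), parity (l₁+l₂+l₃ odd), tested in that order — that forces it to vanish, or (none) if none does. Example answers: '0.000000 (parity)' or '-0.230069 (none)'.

Rules hold: Σm=0, L=18 even, 2≤4≤14.
N = 17·13·9 = 1989
Δ = 10!·6!·2!/19! = 1/23279256
Racah Σ t=4..6: t=4:+1/1658880 t=5:−1/518400 t=6:+1/1658880 = -1/1382400
⇒ 3j(8 6 4; 0 0 0)² = 504/46189, sgn -1
Racah Σ t=1..3: t=1:−1/26127360 t=2:+1/3870720 t=3:−1/7257600 = 43/522547200
⇒ 3j(8 6 4; 4 -3 -1)² = 1849/352716, sgn -1
4πI² = N·(3j₀)²·(3jₘ)² = 99846/877591
I = +1·√(0.113773/4π) = 0.09515121
No selection rule forces the value: the integral is nonzero (none).

0.095151 (none)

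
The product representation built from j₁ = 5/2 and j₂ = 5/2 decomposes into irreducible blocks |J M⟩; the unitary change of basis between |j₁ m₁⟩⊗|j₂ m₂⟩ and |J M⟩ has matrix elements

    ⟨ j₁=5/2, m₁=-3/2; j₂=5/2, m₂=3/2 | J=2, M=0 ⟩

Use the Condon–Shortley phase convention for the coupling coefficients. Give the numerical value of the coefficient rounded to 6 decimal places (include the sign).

√[5·3!2!2!/8! · 1!4!4!1!2!2!] = √(48/7)
  +(−1)^2/∏(2,1,2,2,0,0)! = 1/8  (running 1/8)
  +(−1)^3/∏(3,0,1,1,1,1)! = -1/6  (running -1/24)
⟨..|..⟩ = √(48/7)·(-1/24) = -0.109109

-0.109109  (= −√(1/84))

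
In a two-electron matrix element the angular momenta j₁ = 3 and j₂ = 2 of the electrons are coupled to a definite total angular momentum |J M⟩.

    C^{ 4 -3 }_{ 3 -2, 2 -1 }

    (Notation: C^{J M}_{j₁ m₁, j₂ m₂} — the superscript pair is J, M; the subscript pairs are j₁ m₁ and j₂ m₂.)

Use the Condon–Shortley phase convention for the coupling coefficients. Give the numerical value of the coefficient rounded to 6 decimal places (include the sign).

−√(1/20) ≈ -0.223607

j₁+j₂−J=1  J+j₁−j₂=5  J−j₁+j₂=3  j₁+j₂+J+1=10
(j₁±m₁, j₂±m₂, J±M) = (1,5,1,3,1,7)
P² = 6480
sum k=0..1:
  [0] +1/240 = 1/240
  [1] −1/144 = -1/144
S = -1/360
C² = P²·S² = 1/20 ; C = -0.223607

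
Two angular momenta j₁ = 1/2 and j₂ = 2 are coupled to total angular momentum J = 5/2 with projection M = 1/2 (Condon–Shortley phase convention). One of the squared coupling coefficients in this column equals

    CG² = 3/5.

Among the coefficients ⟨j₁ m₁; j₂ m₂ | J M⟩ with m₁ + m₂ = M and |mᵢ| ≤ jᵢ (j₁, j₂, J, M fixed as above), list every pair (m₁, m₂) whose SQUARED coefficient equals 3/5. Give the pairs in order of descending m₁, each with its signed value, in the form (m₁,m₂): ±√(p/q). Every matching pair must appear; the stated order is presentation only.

Admissible pairs with m₁+m₂ = M = 1/2: (-1/2,1), (1/2,0)
  (m₁,m₂)=(1/2,0): CG² = 3/5, CG = +√(3/5)   ← matches the target
  (m₁,m₂)=(-1/2,1): CG² = 2/5, CG = +√(2/5)
Pairs with CG² = 3/5: (1/2,0): +√(3/5)

(1/2,0): +√(3/5)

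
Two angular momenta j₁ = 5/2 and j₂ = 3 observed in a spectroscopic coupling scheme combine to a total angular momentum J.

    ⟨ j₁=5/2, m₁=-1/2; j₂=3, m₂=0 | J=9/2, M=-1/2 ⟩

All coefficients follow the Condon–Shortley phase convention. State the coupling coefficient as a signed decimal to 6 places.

−√(10/231) ≈ -0.208063

√[10·1!4!5!/11! · 2!3!3!3!4!5!] = √(69120/77)
  +(−1)^0/∏(0,1,3,3,1,2)! = 1/72  (running 1/72)
  +(−1)^1/∏(1,0,2,2,2,3)! = -1/48  (running -1/144)
⟨..|..⟩ = √(69120/77)·(-1/144) = -0.208063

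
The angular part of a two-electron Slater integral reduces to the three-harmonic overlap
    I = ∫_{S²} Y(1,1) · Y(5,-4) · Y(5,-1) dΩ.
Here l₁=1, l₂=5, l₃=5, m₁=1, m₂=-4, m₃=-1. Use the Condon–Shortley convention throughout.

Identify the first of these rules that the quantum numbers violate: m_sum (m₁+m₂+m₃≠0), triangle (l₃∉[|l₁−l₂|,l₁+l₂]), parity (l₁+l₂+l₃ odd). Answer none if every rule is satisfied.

Σmᵢ = -4  ✗
l₃∈[|l₁−l₂|,l₁+l₂]=[4,6], have l₃=5
Σlᵢ = 11 ⇒ odd

m_sum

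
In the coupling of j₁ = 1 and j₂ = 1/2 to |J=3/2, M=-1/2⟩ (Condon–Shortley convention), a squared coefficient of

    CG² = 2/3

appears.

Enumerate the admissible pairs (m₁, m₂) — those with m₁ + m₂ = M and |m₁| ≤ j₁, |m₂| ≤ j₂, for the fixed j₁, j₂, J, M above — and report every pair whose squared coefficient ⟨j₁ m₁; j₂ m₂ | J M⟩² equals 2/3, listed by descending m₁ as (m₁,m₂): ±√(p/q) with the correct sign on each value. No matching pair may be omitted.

(0,-1/2): +√(2/3)

Admissible pairs with m₁+m₂ = M = -1/2: (-1,1/2), (0,-1/2)
  (m₁,m₂)=(0,-1/2): CG² = 2/3, CG = +√(2/3)   ← matches the target
  (m₁,m₂)=(-1,1/2): CG² = 1/3, CG = +√(1/3)
Pairs with CG² = 2/3: (0,-1/2): +√(2/3)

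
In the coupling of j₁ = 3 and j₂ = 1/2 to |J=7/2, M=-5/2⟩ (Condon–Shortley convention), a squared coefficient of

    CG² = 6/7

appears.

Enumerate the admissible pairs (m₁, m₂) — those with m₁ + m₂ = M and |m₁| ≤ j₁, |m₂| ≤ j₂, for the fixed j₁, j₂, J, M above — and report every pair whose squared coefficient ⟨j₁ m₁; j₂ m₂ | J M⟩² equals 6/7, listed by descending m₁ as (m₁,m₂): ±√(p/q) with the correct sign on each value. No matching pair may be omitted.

Admissible pairs with m₁+m₂ = M = -5/2: (-3,1/2), (-2,-1/2)
  (m₁,m₂)=(-2,-1/2): CG² = 6/7, CG = +√(6/7)   ← matches the target
  (m₁,m₂)=(-3,1/2): CG² = 1/7, CG = +√(1/7)
Pairs with CG² = 6/7: (-2,-1/2): +√(6/7)

(-2,-1/2): +√(6/7)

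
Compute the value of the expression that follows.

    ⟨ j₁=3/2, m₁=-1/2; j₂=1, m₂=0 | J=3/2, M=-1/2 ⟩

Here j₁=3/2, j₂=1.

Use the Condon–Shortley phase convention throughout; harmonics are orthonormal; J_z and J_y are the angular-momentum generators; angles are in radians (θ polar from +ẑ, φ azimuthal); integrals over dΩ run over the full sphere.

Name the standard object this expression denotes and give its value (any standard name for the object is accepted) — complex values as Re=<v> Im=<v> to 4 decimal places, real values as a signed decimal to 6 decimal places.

Clebsch–Gordan coefficient, −√(1/15) ≈ -0.258199

This is a Clebsch–Gordan (vector-coupling) coefficient.
j₁+j₂−J=1  J+j₁−j₂=2  J−j₁+j₂=1  j₁+j₂+J+1=5
(j₁±m₁, j₂±m₂, J±M) = (1,2,1,1,1,2)
P² = 4/15
sum k=0..1:
  [0] +1/2 = 1/2
  [1] −1/1 = -1
S = -1/2
C² = P²·S² = 1/15 ; C = -0.258199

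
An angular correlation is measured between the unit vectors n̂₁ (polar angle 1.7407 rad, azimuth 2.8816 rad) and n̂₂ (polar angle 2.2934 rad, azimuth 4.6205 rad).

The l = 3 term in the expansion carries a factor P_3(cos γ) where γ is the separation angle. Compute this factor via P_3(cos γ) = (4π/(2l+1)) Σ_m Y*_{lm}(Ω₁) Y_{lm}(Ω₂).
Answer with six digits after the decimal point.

Addition theorem: P_3(cos γ) = (4π/7) Σ_m Y*_{lm}(Ω₁) Y_{lm}(Ω₂), m = −3…3:
  m=-3: (-0.283987, 0.280925) × (0.047926, -0.169429) = (0.033986, 0.061579)  (running Σ = (0.033986, 0.061579))
  m=-2: (-0.145677, 0.083406) × (0.373866, 0.069493) = (-0.060260, 0.021059)  (running Σ = (-0.026273, 0.082639))
  m=-1: (0.263818, -0.070179) × (-0.026400, 0.286495) = (0.013141, 0.077435)  (running Σ = (-0.013132, 0.160074))
  m=0: (0.180278, -0.000000) × (0.200682, 0.000000) = (0.036179, 0.000000)  (running Σ = (0.023046, 0.160074))
  m=1: (-0.263818, -0.070179) × (0.026400, 0.286495) = (0.013141, -0.077435)  (running Σ = (0.036187, 0.082639))
  m=2: (-0.145677, -0.083406) × (0.373866, -0.069493) = (-0.060260, -0.021059)  (running Σ = (-0.024072, 0.061579))
  m=3: (0.283987, 0.280925) × (-0.047926, -0.169429) = (0.033986, -0.061579)  (running Σ = (0.009914, 0.000000))
Accumulated sum (0.009914, 0.000000); after 4π/(2l+1) scaling, (0.017798, 0.000000) ⇒ P_3 = 0.017798

0.017798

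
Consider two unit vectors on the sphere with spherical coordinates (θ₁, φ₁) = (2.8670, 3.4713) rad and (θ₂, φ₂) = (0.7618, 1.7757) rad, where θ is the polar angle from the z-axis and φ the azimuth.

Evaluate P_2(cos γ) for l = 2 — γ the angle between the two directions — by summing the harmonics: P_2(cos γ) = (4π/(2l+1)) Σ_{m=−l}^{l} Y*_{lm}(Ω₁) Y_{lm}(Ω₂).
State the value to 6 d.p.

0.277132

Summing Y*_{l m}(θ₁,φ₁)·Y_{l m}(θ₂,φ₂) over m ∈ [−2, 2]; prefactor 4π/(2·2+1) = 2.513274:
  m=-2: Y*=+0.022447+0.017400i  Y=-0.168787+0.073322i  product -0.005064-0.001291i
  m=-1: Y*=+0.190772+0.065282i  Y=-0.078509-0.377772i  product +0.009684-0.077193i
  m=+0: Y*=+0.561216-0.000000i  Y=+0.180015+0.000000i  product +0.101028+0.000000i
  m=+1: Y*=-0.190772+0.065282i  Y=+0.078509-0.377772i  product +0.009684+0.077193i
  m=+2: Y*=+0.022447-0.017400i  Y=-0.168787-0.073322i  product -0.005064+0.001291i
Accumulated sum +0.110267-0.000000i; after 4π/(2l+1) scaling, +0.277132-0.000000i ⇒ P_2 = 0.277132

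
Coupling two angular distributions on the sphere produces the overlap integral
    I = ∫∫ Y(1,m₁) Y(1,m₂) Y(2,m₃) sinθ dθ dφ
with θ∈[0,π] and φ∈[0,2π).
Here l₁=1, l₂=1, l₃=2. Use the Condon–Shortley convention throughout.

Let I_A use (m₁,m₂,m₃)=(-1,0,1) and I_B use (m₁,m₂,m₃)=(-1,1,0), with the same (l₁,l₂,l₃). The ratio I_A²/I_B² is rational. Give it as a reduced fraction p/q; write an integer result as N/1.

Shared (l₁,l₂,l₃)=(1,1,2): N and (l;000)² cancel in I_A²/I_B².
A: Δ = 0!·2!·2!/5! = 1/30; Racah Σ t=0..0: t=0:+1/2 = 1/2; ⇒ 3j(1 1 2; -1 0 1)² = 1/10, sgn -1
B: Δ = 0!·2!·2!/5! = 1/30; Racah Σ t=0..0: t=0:+1/4 = 1/4; ⇒ 3j(1 1 2; -1 1 0)² = 1/30, sgn +1
I_A²/I_B² = (1/10)/(1/30) = 3/1

3/1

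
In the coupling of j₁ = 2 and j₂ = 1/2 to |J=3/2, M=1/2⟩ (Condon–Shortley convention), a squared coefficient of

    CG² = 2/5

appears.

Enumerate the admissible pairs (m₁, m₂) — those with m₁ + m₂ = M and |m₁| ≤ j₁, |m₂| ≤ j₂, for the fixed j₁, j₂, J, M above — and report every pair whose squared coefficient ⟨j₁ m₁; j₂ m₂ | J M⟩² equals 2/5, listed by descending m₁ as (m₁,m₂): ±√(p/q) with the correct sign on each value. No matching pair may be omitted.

(0,1/2): −√(2/5)

Admissible pairs with m₁+m₂ = M = 1/2: (0,1/2), (1,-1/2)
  (m₁,m₂)=(1,-1/2): CG² = 3/5, CG = +√(3/5)
  (m₁,m₂)=(0,1/2): CG² = 2/5, CG = −√(2/5)   ← matches the target
Pairs with CG² = 2/5: (0,1/2): −√(2/5)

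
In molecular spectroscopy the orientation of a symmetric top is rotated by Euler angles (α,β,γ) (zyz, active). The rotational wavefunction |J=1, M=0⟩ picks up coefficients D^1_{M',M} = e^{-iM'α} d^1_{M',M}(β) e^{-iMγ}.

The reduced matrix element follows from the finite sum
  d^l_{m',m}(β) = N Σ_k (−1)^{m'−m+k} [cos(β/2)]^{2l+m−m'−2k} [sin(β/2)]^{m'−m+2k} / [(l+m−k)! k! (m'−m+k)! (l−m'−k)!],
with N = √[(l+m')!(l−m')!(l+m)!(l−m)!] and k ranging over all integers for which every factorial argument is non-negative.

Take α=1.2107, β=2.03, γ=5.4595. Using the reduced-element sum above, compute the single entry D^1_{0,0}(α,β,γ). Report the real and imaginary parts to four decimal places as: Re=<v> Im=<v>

Split into d^1_{0,0}(β=2.0300) × two z-phases.
c=cos(2.030000/2)=0.527620, s=sin(2.030000/2)=0.849481; N=√[1·1·1·1]=1.000000
k∈{0,1} keeps every argument non-negative
  k=0: (−1)^0·1.0000/(1)·0.5276^2·0.8495^0 = +0.278383
  k=1: (−1)^1·1.0000/(1)·0.5276^0·0.8495^2 = -0.721617
d^1_{0,0}(2.0300) = +0.278383 -0.721617 = -0.443234
D = (+1.000000+0.000000i)·(-0.443234)·(+1.000000+0.000000i) = -0.443234+0.000000i

Re=-0.4432 Im=0.0000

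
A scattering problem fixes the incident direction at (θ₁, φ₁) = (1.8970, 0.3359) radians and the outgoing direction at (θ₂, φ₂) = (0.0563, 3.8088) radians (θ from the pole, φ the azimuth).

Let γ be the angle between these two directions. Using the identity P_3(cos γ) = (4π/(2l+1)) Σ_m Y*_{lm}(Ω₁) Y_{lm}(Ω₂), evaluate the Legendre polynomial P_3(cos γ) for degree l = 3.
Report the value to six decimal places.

Summing Y*_{l m}(θ₁,φ₁)·Y_{l m}(θ₂,φ₂) over m ∈ [−3, 3]; prefactor 4π/(2·3+1) = 1.795196:
  [-3]  conj(Y_{3,-3})(Ω₁) = (0.189308, 0.299884) ; Y_{3,-3}(Ω₂) = (0.000031, 0.000068) ; Δ = (-0.000014, 0.000022)
  [-2]  conj(Y_{3,-2})(Ω₁) = (-0.230009, -0.182900) ; Y_{3,-2}(Ω₂) = (0.000757, -0.003141) ; Δ = (-0.000749, 0.000584)
  [-1]  conj(Y_{3,-1})(Ω₁) = (-0.140630, -0.049098) ; Y_{3,-1}(Ω₂) = (-0.056916, 0.044834) ; Δ = (0.010205, -0.003511)
  [+0]  conj(Y_{3,0})(Ω₁) = (0.297353, -0.000000) ; Y_{3,0}(Ω₂) = (0.739271, 0.000000) ; Δ = (0.219825, 0.000000)
  [+1]  conj(Y_{3,1})(Ω₁) = (0.140630, -0.049098) ; Y_{3,1}(Ω₂) = (0.056916, 0.044834) ; Δ = (0.010205, 0.003511)
  [+2]  conj(Y_{3,2})(Ω₁) = (-0.230009, 0.182900) ; Y_{3,2}(Ω₂) = (0.000757, 0.003141) ; Δ = (-0.000749, -0.000584)
  [+3]  conj(Y_{3,3})(Ω₁) = (-0.189308, 0.299884) ; Y_{3,3}(Ω₂) = (-0.000031, 0.000068) ; Δ = (-0.000014, -0.000022)
Total Σ_m = (0.238710, -0.000000). Multiply by 1.795196: (0.428531, -0.000000). P_3(cos γ) = 0.428531

0.428531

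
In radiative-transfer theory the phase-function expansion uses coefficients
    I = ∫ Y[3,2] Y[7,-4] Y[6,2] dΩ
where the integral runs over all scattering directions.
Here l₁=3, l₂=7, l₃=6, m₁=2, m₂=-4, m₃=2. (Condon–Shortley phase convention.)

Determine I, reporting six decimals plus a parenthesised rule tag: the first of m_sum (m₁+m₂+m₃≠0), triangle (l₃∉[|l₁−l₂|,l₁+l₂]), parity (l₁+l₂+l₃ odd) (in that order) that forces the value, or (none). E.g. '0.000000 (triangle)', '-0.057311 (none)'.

m-sum 0 ✓  L=16 even ✓  4≤6≤10 ✓
Π(2lᵢ+1) = 7×15×13 = 1365
triangle coeff Δ(3,7,6) = 1/2042040
Σ_t [1,3]: t=1:−1/207360 t=2:+1/57600 t=3:−1/207360 = 1/129600
(3j)²=168/12155 [(3 7 6; 0 0 0)], sign=+1
Σ_t [0,1]: t=0:+1/725760 t=1:−1/967680 = 1/2903040
(3j)²=5/3094 [(3 7 6; 2 -4 2)], sign=+1
⇒ 4πI² = 1260/41327
I = (+1)√(1260/41327/(4π)) = 0.04925648
No selection rule forces the value: the integral is nonzero (none).

0.049256 (none)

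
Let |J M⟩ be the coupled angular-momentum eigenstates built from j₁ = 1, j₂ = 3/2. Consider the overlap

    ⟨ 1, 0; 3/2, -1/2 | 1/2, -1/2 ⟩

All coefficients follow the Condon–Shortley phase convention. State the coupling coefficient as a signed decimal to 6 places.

j₁+j₂−J=2  J+j₁−j₂=0  J−j₁+j₂=1  j₁+j₂+J+1=4
(j₁±m₁, j₂±m₂, J±M) = (1,1,1,2,0,1)
P² = 1/3
sum k=1..1:
  [1] −1/1 = -1
S = -1
C² = P²·S² = 1/3 ; C = -0.577350

-0.577350  (= −√(1/3))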